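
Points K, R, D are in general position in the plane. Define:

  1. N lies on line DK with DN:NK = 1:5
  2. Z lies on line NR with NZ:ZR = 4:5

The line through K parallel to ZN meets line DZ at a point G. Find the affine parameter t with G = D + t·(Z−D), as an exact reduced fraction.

t = 6

Set K = (0, 0), R = (1, 0), D = (0, 1); any affine frame gives the same invariant.
1. N lies on line DK with DN:NK = 1:5 ⇒ N = (0, 5/6)
2. Z lies on line NR with NZ:ZR = 4:5 ⇒ Z = (4/9, 25/54)
through K parallel to ZN: direction (-4/9, 10/27); meets DZ at G = (8/3, -20/9)
G = D + t·(Z−D) with t = 6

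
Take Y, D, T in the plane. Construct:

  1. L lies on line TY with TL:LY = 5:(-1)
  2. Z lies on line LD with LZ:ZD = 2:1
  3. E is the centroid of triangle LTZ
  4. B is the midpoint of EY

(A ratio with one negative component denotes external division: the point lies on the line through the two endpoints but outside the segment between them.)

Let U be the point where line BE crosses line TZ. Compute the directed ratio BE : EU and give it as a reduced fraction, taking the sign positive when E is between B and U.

BE:EU = 7/10

Assign Y = (0, 0), D = (1, 0), T = (0, 1) — the answer is frame-independent, so this choice is without loss of generality.
1. L lies on line TY with TL:LY = 5:(-1) ⇒ L = (0, -1/4)
2. Z lies on line LD with LZ:ZD = 2:1 ⇒ Z = (2/3, -1/12)
3. E is the centroid of triangle LTZ ⇒ E = (2/9, 2/9)
4. B is the midpoint of EY ⇒ B = (1/9, 1/9)
line BE meets TZ at U = (8/21, 8/21)
E = B + t·(U−B) with t = 7/17, so BE:EU = 7/17:10/17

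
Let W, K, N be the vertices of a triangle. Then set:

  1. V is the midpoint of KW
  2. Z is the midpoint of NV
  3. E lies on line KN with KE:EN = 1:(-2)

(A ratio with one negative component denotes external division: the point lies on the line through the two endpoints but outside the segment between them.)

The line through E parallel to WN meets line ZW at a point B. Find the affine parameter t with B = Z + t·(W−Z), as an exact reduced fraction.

t = -7

Choose coordinates W = (0, 0), K = (1, 0), N = (0, 1).
1. V is the midpoint of KW ⇒ V = (1/2, 0)
2. Z is the midpoint of NV ⇒ Z = (1/4, 1/2)
3. E lies on line KN with KE:EN = 1:(-2) ⇒ E = (2, -1)
through E parallel to WN: direction (0, 1); meets ZW at B = (2, 4)
B = Z + t·(W−Z) with t = -7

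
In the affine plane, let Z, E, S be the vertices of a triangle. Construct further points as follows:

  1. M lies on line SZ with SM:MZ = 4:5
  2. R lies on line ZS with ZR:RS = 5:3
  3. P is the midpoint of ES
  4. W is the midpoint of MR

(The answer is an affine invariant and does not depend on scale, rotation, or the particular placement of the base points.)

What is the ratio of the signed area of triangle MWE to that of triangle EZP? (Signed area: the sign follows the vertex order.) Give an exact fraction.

[MWE]:[EZP] = 5/72

Assign Z = (0, 0), E = (1, 0), S = (0, 1) — the answer is frame-independent, so this choice is without loss of generality.
1. M lies on line SZ with SM:MZ = 4:5 ⇒ M = (0, 5/9)
2. R lies on line ZS with ZR:RS = 5:3 ⇒ R = (0, 5/8)
3. P is the midpoint of ES ⇒ P = (1/2, 1/2)
4. W is the midpoint of MR ⇒ W = (0, 85/144)
2·[MWE] = -5/144, 2·[EZP] = -1/2
[MWE]:[EZP] = -5/144:-1/2 = 5/72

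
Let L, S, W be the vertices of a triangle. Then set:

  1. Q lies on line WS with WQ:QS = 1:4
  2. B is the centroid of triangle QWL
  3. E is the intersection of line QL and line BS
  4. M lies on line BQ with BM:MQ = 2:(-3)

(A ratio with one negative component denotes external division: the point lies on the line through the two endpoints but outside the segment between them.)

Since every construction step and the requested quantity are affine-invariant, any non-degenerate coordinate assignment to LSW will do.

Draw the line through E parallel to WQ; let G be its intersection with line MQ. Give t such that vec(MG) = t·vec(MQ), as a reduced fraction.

Work in coordinates with L = (0, 0), S = (1, 0), W = (0, 1).
1. Q lies on line WS with WQ:QS = 1:4 ⇒ Q = (1/5, 4/5)
2. B is the centroid of triangle QWL ⇒ B = (1/15, 3/5)
3. E is the intersection of line QL and line BS ⇒ E = (9/65, 36/65)
4. M lies on line BQ with BM:MQ = 2:(-3) ⇒ M = (-1/5, 1/5)
through E parallel to WQ: direction (1/5, -1/5); meets MQ at G = (1/13, 8/13)
G = M + t·(Q−M) with t = 9/13

t = 9/13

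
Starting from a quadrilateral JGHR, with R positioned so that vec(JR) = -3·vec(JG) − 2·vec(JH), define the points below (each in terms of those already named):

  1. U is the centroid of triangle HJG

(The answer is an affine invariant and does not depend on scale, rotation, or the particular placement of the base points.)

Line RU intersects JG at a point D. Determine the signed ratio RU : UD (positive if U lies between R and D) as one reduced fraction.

RU:UD = -7

Work in coordinates with J = (0, 0), G = (1, 0), H = (0, 1), R = (-3, -2).
1. U is the centroid of triangle HJG ⇒ U = (1/3, 1/3)
line RU meets JG at D = (-1/7, 0)
U = R + t·(D−R) with t = 7/6, so RU:UD = 7/6:-1/6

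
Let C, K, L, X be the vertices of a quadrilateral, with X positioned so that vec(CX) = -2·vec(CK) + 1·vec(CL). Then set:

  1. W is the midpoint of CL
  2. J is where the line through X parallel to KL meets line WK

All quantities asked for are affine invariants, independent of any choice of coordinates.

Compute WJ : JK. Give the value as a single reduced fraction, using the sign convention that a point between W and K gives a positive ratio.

WJ:JK = -3/4

Choose coordinates C = (0, 0), K = (1, 0), L = (0, 1), X = (-2, 1).
1. W is the midpoint of CL ⇒ W = (0, 1/2)
2. J is where the line through X parallel to KL meets line WK ⇒ J = (-3, 2)
J = W + t·(K−W) with t = -3, so WJ:JK = t:(1−t) = -3:4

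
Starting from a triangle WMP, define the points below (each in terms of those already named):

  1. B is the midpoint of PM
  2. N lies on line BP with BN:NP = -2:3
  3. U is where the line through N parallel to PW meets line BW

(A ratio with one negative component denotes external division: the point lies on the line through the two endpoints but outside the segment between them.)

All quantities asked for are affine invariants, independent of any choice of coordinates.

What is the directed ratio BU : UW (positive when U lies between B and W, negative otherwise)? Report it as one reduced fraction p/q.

Work in coordinates with W = (0, 0), M = (1, 0), P = (0, 1).
1. B is the midpoint of PM ⇒ B = (1/2, 1/2)
2. N lies on line BP with BN:NP = -2:3 ⇒ N = (3/2, -1/2)
3. U is where the line through N parallel to PW meets line BW ⇒ U = (3/2, 3/2)
U = B + t·(W−B) with t = -2, so BU:UW = t:(1−t) = -2:3

BU:UW = -2/3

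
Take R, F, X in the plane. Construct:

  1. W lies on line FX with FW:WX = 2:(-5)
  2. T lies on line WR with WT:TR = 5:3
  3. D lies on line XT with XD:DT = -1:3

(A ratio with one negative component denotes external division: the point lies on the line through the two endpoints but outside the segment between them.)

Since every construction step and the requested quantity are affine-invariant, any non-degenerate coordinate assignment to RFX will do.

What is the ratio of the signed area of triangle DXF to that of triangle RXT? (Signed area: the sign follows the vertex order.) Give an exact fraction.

Assign R = (0, 0), F = (1, 0), X = (0, 1) — the answer is frame-independent, so this choice is without loss of generality.
1. W lies on line FX with FW:WX = 2:(-5) ⇒ W = (5/3, -2/3)
2. T lies on line WR with WT:TR = 5:3 ⇒ T = (5/8, -1/4)
3. D lies on line XT with XD:DT = -1:3 ⇒ D = (-5/16, 13/8)
2·[DXF] = 5/16, 2·[RXT] = -5/8
[DXF]:[RXT] = 5/16:-5/8 = -1/2

[DXF]:[RXT] = -1/2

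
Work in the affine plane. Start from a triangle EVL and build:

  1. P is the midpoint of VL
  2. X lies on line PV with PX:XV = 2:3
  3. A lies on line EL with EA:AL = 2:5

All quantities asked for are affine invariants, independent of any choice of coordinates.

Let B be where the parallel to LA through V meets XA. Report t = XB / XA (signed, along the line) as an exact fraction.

Set E = (0, 0), V = (1, 0), L = (0, 1); any affine frame gives the same invariant.
1. P is the midpoint of VL ⇒ P = (1/2, 1/2)
2. X lies on line PV with PX:XV = 2:3 ⇒ X = (7/10, 3/10)
3. A lies on line EL with EA:AL = 2:5 ⇒ A = (0, 2/7)
through V parallel to LA: direction (0, -5/7); meets XA at B = (1, 15/49)
B = X + t·(A−X) with t = -3/7

t = -3/7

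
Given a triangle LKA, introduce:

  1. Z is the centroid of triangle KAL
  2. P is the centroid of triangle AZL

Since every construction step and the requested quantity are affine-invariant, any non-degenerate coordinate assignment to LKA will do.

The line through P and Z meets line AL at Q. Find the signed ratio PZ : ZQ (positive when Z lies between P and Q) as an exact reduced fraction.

PZ:ZQ = -2/3

Choose coordinates L = (0, 0), K = (1, 0), A = (0, 1).
1. Z is the centroid of triangle KAL ⇒ Z = (1/3, 1/3)
2. P is the centroid of triangle AZL ⇒ P = (1/9, 4/9)
line PZ meets AL at Q = (0, 1/2)
Z = P + t·(Q−P) with t = -2, so PZ:ZQ = -2:3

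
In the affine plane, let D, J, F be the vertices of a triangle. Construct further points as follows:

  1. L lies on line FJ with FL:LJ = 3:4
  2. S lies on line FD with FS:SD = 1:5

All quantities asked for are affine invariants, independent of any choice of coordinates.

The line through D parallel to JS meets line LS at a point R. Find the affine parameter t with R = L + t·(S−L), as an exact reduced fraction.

t = 39/4

Work in coordinates with D = (0, 0), J = (1, 0), F = (0, 1).
1. L lies on line FJ with FL:LJ = 3:4 ⇒ L = (3/7, 4/7)
2. S lies on line FD with FS:SD = 1:5 ⇒ S = (0, 5/6)
through D parallel to JS: direction (-1, 5/6); meets LS at R = (-15/4, 25/8)
R = L + t·(S−L) with t = 39/4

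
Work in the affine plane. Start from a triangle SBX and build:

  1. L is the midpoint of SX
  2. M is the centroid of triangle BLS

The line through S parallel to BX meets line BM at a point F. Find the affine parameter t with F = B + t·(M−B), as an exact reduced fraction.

Set S = (0, 0), B = (1, 0), X = (0, 1); any affine frame gives the same invariant.
1. L is the midpoint of SX ⇒ L = (0, 1/2)
2. M is the centroid of triangle BLS ⇒ M = (1/3, 1/6)
through S parallel to BX: direction (-1, 1); meets BM at F = (-1/3, 1/3)
F = B + t·(M−B) with t = 2

t = 2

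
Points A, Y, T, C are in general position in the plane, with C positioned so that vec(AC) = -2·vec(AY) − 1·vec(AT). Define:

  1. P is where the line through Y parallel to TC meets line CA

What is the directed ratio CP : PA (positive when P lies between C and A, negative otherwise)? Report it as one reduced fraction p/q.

CP:PA = -2

Work in coordinates with A = (0, 0), Y = (1, 0), T = (0, 1), C = (-2, -1).
1. P is where the line through Y parallel to TC meets line CA ⇒ P = (2, 1)
P = C + t·(A−C) with t = 2, so CP:PA = t:(1−t) = 2:-1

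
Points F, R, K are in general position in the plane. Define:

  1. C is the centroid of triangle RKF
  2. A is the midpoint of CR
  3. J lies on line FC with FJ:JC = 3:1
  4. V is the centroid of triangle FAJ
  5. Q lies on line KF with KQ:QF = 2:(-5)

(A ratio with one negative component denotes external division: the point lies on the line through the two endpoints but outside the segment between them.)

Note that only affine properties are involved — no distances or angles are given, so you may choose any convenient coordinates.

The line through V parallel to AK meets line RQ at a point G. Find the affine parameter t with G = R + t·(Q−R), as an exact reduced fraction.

t = -7/4

Assign F = (0, 0), R = (1, 0), K = (0, 1) — the answer is frame-independent, so this choice is without loss of generality.
1. C is the centroid of triangle RKF ⇒ C = (1/3, 1/3)
2. A is the midpoint of CR ⇒ A = (2/3, 1/6)
3. J lies on line FC with FJ:JC = 3:1 ⇒ J = (1/4, 1/4)
4. V is the centroid of triangle FAJ ⇒ V = (11/36, 5/36)
5. Q lies on line KF with KQ:QF = 2:(-5) ⇒ Q = (0, 5/3)
through V parallel to AK: direction (-2/3, 5/6); meets RQ at G = (11/4, -35/12)
G = R + t·(Q−R) with t = -7/4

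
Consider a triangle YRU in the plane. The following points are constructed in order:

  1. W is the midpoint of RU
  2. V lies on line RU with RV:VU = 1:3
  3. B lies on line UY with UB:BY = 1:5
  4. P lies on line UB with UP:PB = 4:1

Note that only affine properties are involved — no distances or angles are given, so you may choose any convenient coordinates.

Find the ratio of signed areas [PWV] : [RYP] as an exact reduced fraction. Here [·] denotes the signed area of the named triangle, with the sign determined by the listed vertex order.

Assign Y = (0, 0), R = (1, 0), U = (0, 1) — the answer is frame-independent, so this choice is without loss of generality.
1. W is the midpoint of RU ⇒ W = (1/2, 1/2)
2. V lies on line RU with RV:VU = 1:3 ⇒ V = (3/4, 1/4)
3. B lies on line UY with UB:BY = 1:5 ⇒ B = (0, 5/6)
4. P lies on line UB with UP:PB = 4:1 ⇒ P = (0, 13/15)
2·[PWV] = -1/30, 2·[RYP] = -13/15
[PWV]:[RYP] = -1/30:-13/15 = 1/26

[PWV]:[RYP] = 1/26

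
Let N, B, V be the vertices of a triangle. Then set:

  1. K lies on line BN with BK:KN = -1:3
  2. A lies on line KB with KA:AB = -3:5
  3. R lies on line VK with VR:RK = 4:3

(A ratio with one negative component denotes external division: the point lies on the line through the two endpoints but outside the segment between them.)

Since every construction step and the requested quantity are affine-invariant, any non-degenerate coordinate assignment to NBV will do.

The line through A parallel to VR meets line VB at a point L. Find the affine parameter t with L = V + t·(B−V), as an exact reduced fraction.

t = -3/2

Set N = (0, 0), B = (1, 0), V = (0, 1); any affine frame gives the same invariant.
1. K lies on line BN with BK:KN = -1:3 ⇒ K = (3/2, 0)
2. A lies on line KB with KA:AB = -3:5 ⇒ A = (9/4, 0)
3. R lies on line VK with VR:RK = 4:3 ⇒ R = (6/7, 3/7)
through A parallel to VR: direction (6/7, -4/7); meets VB at L = (-3/2, 5/2)
L = V + t·(B−V) with t = -3/2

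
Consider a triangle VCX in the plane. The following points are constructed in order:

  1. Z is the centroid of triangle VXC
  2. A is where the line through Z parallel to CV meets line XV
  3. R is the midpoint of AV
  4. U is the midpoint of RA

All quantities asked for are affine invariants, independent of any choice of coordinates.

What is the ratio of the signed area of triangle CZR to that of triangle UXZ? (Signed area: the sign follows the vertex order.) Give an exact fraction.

Work in coordinates with V = (0, 0), C = (1, 0), X = (0, 1).
1. Z is the centroid of triangle VXC ⇒ Z = (1/3, 1/3)
2. A is where the line through Z parallel to CV meets line XV ⇒ A = (0, 1/3)
3. R is the midpoint of AV ⇒ R = (0, 1/6)
4. U is the midpoint of RA ⇒ U = (0, 1/4)
2·[CZR] = 2/9, 2·[UXZ] = -1/4
[CZR]:[UXZ] = 2/9:-1/4 = -8/9

[CZR]:[UXZ] = -8/9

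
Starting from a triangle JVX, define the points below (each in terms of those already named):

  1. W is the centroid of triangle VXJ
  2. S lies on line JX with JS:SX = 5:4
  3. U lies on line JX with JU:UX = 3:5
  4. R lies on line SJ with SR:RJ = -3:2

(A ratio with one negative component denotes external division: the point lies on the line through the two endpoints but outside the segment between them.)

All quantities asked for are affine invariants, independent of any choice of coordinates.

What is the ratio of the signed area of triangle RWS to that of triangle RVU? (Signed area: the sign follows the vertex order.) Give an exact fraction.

Assign J = (0, 0), V = (1, 0), X = (0, 1) — the answer is frame-independent, so this choice is without loss of generality.
1. W is the centroid of triangle VXJ ⇒ W = (1/3, 1/3)
2. S lies on line JX with JS:SX = 5:4 ⇒ S = (0, 5/9)
3. U lies on line JX with JU:UX = 3:5 ⇒ U = (0, 3/8)
4. R lies on line SJ with SR:RJ = -3:2 ⇒ R = (0, -10/9)
2·[RWS] = 5/9, 2·[RVU] = 107/72
[RWS]:[RVU] = 5/9:107/72 = 40/107

[RWS]:[RVU] = 40/107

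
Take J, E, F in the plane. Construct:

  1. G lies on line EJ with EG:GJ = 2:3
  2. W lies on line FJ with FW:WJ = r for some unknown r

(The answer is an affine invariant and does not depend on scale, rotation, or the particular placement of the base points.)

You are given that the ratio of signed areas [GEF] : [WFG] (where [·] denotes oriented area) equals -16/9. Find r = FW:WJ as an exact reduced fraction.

r = 3/5

Choose coordinates J = (0, 0), E = (1, 0), F = (0, 1).
1. G lies on line EJ with EG:GJ = 2:3 ⇒ G = (3/5, 0)
2. With FW:WJ = r, write λ = r/(r+1) so W = F + λ·(J−F); W is affine-linear in λ
Every point depending on W is an affine combination of W and λ-independent points, so each such coordinate is linear in λ; the λ² term in each signed area is a multiple of (J−F)×(J−F) = 0, so 2·[GEF] and 2·[WFG] are each linear in λ. Evaluating at λ=0 and λ=1:
  2·[GEF] = 2/5,   2·[WFG] = -3/5·λ
So [GEF]:[WFG] = (2/5) / (-3/5·λ). Setting this equal to -16/9:
  2/5 = -16/9·(-3/5·λ)  ⇒  λ = 3/8
Then r = λ/(1−λ) = (3/8)/(5/8) = 3/5. Check: with r = 3/5, W = (0, 5/8) and [GEF]:[WFG] = -16/9 as required.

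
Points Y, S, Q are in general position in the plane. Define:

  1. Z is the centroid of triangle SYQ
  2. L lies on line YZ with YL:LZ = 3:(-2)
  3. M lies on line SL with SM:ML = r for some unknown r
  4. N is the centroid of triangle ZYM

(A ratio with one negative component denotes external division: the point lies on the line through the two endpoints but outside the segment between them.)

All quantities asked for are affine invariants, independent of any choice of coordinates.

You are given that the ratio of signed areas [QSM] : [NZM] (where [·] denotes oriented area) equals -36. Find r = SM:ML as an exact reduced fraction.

r = 4

Work in coordinates with Y = (0, 0), S = (1, 0), Q = (0, 1).
1. Z is the centroid of triangle SYQ ⇒ Z = (1/3, 1/3)
2. L lies on line YZ with YL:LZ = 3:(-2) ⇒ L = (1, 1)
3. With SM:ML = r, write λ = r/(r+1) so M = S + λ·(L−S); M is affine-linear in λ
4. N is the centroid of triangle ZYM ⇒ N is an affine combination of earlier points and hence also affine-linear in λ
Every point depending on M is an affine combination of M and λ-independent points, so each such coordinate is linear in λ; the λ² term in each signed area is a multiple of (L−S)×(L−S) = 0, so 2·[QSM] and 2·[NZM] are each linear in λ. Evaluating at λ=0 and λ=1:
  2·[QSM] = λ,   2·[NZM] = 1/9·λ − 1/9
So [QSM]:[NZM] = (λ) / (1/9·λ − 1/9). Setting this equal to -36:
  λ = -36·(1/9·λ − 1/9)  ⇒  λ = 4/5
Then r = λ/(1−λ) = (4/5)/(1/5) = 4. Check: with r = 4, M = (1, 4/5) and [QSM]:[NZM] = -36 as required.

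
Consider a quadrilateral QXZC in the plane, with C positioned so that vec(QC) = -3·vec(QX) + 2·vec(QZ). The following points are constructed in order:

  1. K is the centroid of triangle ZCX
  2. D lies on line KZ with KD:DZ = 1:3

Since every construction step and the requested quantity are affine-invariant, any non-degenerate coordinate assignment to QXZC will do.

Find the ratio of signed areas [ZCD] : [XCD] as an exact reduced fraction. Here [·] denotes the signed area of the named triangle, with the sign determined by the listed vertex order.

Choose coordinates Q = (0, 0), X = (1, 0), Z = (0, 1), C = (-3, 2).
1. K is the centroid of triangle ZCX ⇒ K = (-2/3, 1)
2. D lies on line KZ with KD:DZ = 1:3 ⇒ D = (-1/2, 1)
2·[ZCD] = 1/2, 2·[XCD] = -1
[ZCD]:[XCD] = 1/2:-1 = -1/2

[ZCD]:[XCD] = -1/2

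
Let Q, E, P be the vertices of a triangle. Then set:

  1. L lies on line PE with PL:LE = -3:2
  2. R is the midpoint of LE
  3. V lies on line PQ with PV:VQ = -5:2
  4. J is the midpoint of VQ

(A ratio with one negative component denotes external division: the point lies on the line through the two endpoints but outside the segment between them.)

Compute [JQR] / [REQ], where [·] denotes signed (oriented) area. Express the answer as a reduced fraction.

[JQR]:[REQ] = -2/3

Assign Q = (0, 0), E = (1, 0), P = (0, 1) — the answer is frame-independent, so this choice is without loss of generality.
1. L lies on line PE with PL:LE = -3:2 ⇒ L = (3, -2)
2. R is the midpoint of LE ⇒ R = (2, -1)
3. V lies on line PQ with PV:VQ = -5:2 ⇒ V = (0, -2/3)
4. J is the midpoint of VQ ⇒ J = (0, -1/3)
2·[JQR] = -2/3, 2·[REQ] = 1
[JQR]:[REQ] = -2/3:1 = -2/3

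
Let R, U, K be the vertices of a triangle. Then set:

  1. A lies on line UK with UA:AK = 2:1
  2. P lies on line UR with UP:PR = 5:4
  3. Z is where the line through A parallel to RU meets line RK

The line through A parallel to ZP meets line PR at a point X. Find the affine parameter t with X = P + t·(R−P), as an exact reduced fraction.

Work in coordinates with R = (0, 0), U = (1, 0), K = (0, 1).
1. A lies on line UK with UA:AK = 2:1 ⇒ A = (1/3, 2/3)
2. P lies on line UR with UP:PR = 5:4 ⇒ P = (4/9, 0)
3. Z is where the line through A parallel to RU meets line RK ⇒ Z = (0, 2/3)
through A parallel to ZP: direction (4/9, -2/3); meets PR at X = (7/9, 0)
X = P + t·(R−P) with t = -3/4

t = -3/4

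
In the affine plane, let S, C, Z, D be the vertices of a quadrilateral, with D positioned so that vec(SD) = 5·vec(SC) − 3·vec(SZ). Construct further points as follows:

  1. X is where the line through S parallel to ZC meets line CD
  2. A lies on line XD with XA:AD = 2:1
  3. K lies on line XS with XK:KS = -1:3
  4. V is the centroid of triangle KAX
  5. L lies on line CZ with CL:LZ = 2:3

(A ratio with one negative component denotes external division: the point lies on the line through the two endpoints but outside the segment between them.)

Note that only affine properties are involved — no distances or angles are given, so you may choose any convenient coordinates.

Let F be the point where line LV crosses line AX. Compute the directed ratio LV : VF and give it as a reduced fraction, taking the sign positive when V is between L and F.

Work in coordinates with S = (0, 0), C = (1, 0), Z = (0, 1), D = (5, -3).
1. X is where the line through S parallel to ZC meets line CD ⇒ X = (-3, 3)
2. A lies on line XD with XA:AD = 2:1 ⇒ A = (7/3, -1)
3. K lies on line XS with XK:KS = -1:3 ⇒ K = (-9/2, 9/2)
4. V is the centroid of triangle KAX ⇒ V = (-31/18, 13/6)
5. L lies on line CZ with CL:LZ = 2:3 ⇒ L = (3/5, 2/5)
line LV meets AX at F = (89/9, -20/3)
V = L + t·(F−L) with t = -1/4, so LV:VF = -1/4:5/4

LV:VF = -1/5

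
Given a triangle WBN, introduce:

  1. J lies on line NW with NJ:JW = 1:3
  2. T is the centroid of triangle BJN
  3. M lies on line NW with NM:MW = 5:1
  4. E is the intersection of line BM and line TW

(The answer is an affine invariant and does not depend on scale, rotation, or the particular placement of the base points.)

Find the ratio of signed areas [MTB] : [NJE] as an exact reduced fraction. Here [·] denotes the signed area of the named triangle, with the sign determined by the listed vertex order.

[MTB]:[NJE] = -391/18

Set W = (0, 0), B = (1, 0), N = (0, 1); any affine frame gives the same invariant.
1. J lies on line NW with NJ:JW = 1:3 ⇒ J = (0, 3/4)
2. T is the centroid of triangle BJN ⇒ T = (1/3, 7/12)
3. M lies on line NW with NM:MW = 5:1 ⇒ M = (0, 1/6)
4. E is the intersection of line BM and line TW ⇒ E = (2/23, 7/46)
2·[MTB] = -17/36, 2·[NJE] = 1/46
[MTB]:[NJE] = -17/36:1/46 = -391/18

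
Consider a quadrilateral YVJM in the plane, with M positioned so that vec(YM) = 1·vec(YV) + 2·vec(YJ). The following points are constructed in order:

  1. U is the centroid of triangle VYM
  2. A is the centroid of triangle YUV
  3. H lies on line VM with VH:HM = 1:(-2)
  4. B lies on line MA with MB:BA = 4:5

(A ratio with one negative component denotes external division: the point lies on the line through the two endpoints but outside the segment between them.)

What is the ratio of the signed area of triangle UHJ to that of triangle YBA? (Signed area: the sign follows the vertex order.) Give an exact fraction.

[UHJ]:[YBA] = 27/8

Set Y = (0, 0), V = (1, 0), J = (0, 1), M = (1, 2); any affine frame gives the same invariant.
1. U is the centroid of triangle VYM ⇒ U = (2/3, 2/3)
2. A is the centroid of triangle YUV ⇒ A = (5/9, 2/9)
3. H lies on line VM with VH:HM = 1:(-2) ⇒ H = (1, -2)
4. B lies on line MA with MB:BA = 4:5 ⇒ B = (65/81, 98/81)
2·[UHJ] = -5/3, 2·[YBA] = -40/81
[UHJ]:[YBA] = -5/3:-40/81 = 27/8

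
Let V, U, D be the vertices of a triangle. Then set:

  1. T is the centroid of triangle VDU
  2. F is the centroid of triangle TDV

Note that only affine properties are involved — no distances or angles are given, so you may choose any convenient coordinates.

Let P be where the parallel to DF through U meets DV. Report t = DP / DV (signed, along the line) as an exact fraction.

Choose coordinates V = (0, 0), U = (1, 0), D = (0, 1).
1. T is the centroid of triangle VDU ⇒ T = (1/3, 1/3)
2. F is the centroid of triangle TDV ⇒ F = (1/9, 4/9)
through U parallel to DF: direction (1/9, -5/9); meets DV at P = (0, 5)
P = D + t·(V−D) with t = -4

t = -4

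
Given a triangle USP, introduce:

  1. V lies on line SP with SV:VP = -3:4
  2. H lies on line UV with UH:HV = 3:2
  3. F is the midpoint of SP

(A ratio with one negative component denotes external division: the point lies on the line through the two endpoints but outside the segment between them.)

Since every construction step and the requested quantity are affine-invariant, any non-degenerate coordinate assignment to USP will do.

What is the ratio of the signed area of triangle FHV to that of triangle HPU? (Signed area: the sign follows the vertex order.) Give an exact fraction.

Set U = (0, 0), S = (1, 0), P = (0, 1); any affine frame gives the same invariant.
1. V lies on line SP with SV:VP = -3:4 ⇒ V = (4, -3)
2. H lies on line UV with UH:HV = 3:2 ⇒ H = (12/5, -9/5)
3. F is the midpoint of SP ⇒ F = (1/2, 1/2)
2·[FHV] = 7/5, 2·[HPU] = 12/5
[FHV]:[HPU] = 7/5:12/5 = 7/12

[FHV]:[HPU] = 7/12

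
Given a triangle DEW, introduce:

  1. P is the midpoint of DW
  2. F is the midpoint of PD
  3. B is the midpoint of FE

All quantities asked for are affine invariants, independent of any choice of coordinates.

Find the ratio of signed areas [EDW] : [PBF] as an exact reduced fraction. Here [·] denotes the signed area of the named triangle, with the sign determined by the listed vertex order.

[EDW]:[PBF] = 8

Work in coordinates with D = (0, 0), E = (1, 0), W = (0, 1).
1. P is the midpoint of DW ⇒ P = (0, 1/2)
2. F is the midpoint of PD ⇒ F = (0, 1/4)
3. B is the midpoint of FE ⇒ B = (1/2, 1/8)
2·[EDW] = -1, 2·[PBF] = -1/8
[EDW]:[PBF] = -1:-1/8 = 8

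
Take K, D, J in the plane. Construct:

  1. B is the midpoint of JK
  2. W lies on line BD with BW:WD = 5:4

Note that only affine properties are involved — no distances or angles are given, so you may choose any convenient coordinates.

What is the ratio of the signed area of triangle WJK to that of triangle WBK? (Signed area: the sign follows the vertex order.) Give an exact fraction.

Choose coordinates K = (0, 0), D = (1, 0), J = (0, 1).
1. B is the midpoint of JK ⇒ B = (0, 1/2)
2. W lies on line BD with BW:WD = 5:4 ⇒ W = (5/9, 2/9)
2·[WJK] = 5/9, 2·[WBK] = 5/18
[WJK]:[WBK] = 5/9:5/18 = 2

[WJK]:[WBK] = 2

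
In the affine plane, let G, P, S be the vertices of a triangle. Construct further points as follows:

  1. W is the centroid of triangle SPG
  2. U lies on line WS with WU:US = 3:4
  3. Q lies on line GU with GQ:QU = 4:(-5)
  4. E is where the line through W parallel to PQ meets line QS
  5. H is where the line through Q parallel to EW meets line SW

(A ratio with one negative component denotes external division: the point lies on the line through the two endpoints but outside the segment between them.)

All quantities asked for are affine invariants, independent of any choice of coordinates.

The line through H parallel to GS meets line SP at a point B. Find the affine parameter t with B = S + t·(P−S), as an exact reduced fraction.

t = 89/126

Work in coordinates with G = (0, 0), P = (1, 0), S = (0, 1).
1. W is the centroid of triangle SPG ⇒ W = (1/3, 1/3)
2. U lies on line WS with WU:US = 3:4 ⇒ U = (4/21, 13/21)
3. Q lies on line GU with GQ:QU = 4:(-5) ⇒ Q = (-16/21, -52/21)
4. E is where the line through W parallel to PQ meets line QS ⇒ E = (-32/89, -57/89)
5. H is where the line through Q parallel to EW meets line SW ⇒ H = (89/126, -26/63)
through H parallel to GS: direction (0, 1); meets SP at B = (89/126, 37/126)
B = S + t·(P−S) with t = 89/126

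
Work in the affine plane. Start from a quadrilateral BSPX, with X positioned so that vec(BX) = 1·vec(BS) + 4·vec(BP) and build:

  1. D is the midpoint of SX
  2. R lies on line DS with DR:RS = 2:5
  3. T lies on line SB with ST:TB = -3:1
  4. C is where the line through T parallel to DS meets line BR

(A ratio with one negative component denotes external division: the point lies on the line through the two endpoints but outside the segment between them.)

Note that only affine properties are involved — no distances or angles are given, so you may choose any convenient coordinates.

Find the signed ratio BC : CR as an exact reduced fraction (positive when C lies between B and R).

BC:CR = -1/3

Choose coordinates B = (0, 0), S = (1, 0), P = (0, 1), X = (1, 4).
1. D is the midpoint of SX ⇒ D = (1, 2)
2. R lies on line DS with DR:RS = 2:5 ⇒ R = (1, 10/7)
3. T lies on line SB with ST:TB = -3:1 ⇒ T = (-1/2, 0)
4. C is where the line through T parallel to DS meets line BR ⇒ C = (-1/2, -5/7)
C = B + t·(R−B) with t = -1/2, so BC:CR = t:(1−t) = -1/2:3/2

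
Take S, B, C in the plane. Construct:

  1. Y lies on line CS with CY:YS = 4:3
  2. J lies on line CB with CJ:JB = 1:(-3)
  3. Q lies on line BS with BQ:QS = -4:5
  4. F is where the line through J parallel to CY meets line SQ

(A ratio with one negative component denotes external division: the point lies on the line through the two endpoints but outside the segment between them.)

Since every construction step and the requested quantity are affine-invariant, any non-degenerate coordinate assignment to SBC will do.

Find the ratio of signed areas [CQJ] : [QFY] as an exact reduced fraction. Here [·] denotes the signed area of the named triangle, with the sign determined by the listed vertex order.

[CQJ]:[QFY] = -28/33

Assign S = (0, 0), B = (1, 0), C = (0, 1) — the answer is frame-independent, so this choice is without loss of generality.
1. Y lies on line CS with CY:YS = 4:3 ⇒ Y = (0, 3/7)
2. J lies on line CB with CJ:JB = 1:(-3) ⇒ J = (-1/2, 3/2)
3. Q lies on line BS with BQ:QS = -4:5 ⇒ Q = (5, 0)
4. F is where the line through J parallel to CY meets line SQ ⇒ F = (-1/2, 0)
2·[CQJ] = 2, 2·[QFY] = -33/14
[CQJ]:[QFY] = 2:-33/14 = -28/33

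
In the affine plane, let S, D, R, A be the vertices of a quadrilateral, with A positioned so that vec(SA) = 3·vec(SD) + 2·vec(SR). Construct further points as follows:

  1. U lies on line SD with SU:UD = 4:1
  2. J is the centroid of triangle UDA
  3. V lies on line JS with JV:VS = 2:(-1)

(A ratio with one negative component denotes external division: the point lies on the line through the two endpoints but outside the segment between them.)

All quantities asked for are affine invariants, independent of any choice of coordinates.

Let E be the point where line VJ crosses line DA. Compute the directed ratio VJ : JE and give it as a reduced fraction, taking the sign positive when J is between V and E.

Set S = (0, 0), D = (1, 0), R = (0, 1), A = (3, 2); any affine frame gives the same invariant.
1. U lies on line SD with SU:UD = 4:1 ⇒ U = (4/5, 0)
2. J is the centroid of triangle UDA ⇒ J = (8/5, 2/3)
3. V lies on line JS with JV:VS = 2:(-1) ⇒ V = (-8/5, -2/3)
line VJ meets DA at E = (12/7, 5/7)
J = V + t·(E−V) with t = 28/29, so VJ:JE = 28/29:1/29

VJ:JE = 28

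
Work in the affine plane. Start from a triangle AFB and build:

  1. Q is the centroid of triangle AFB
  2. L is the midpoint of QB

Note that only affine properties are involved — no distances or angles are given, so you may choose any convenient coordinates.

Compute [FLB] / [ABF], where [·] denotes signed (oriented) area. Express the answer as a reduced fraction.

Work in coordinates with A = (0, 0), F = (1, 0), B = (0, 1).
1. Q is the centroid of triangle AFB ⇒ Q = (1/3, 1/3)
2. L is the midpoint of QB ⇒ L = (1/6, 2/3)
2·[FLB] = -1/6, 2·[ABF] = -1
[FLB]:[ABF] = -1/6:-1 = 1/6

[FLB]:[ABF] = 1/6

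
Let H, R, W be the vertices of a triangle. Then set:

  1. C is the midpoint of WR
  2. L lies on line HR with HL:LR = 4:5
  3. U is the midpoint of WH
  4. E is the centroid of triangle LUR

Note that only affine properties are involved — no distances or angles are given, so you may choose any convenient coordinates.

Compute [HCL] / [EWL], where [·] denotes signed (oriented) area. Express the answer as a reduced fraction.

[HCL]:[EWL] = -2

Choose coordinates H = (0, 0), R = (1, 0), W = (0, 1).
1. C is the midpoint of WR ⇒ C = (1/2, 1/2)
2. L lies on line HR with HL:LR = 4:5 ⇒ L = (4/9, 0)
3. U is the midpoint of WH ⇒ U = (0, 1/2)
4. E is the centroid of triangle LUR ⇒ E = (13/27, 1/6)
2·[HCL] = -2/9, 2·[EWL] = 1/9
[HCL]:[EWL] = -2/9:1/9 = -2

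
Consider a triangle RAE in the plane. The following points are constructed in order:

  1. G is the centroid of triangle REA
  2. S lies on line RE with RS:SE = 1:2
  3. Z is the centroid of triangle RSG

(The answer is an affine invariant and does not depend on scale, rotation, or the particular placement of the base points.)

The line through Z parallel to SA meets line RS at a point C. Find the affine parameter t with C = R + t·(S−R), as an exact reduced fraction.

t = 7/9

Work in coordinates with R = (0, 0), A = (1, 0), E = (0, 1).
1. G is the centroid of triangle REA ⇒ G = (1/3, 1/3)
2. S lies on line RE with RS:SE = 1:2 ⇒ S = (0, 1/3)
3. Z is the centroid of triangle RSG ⇒ Z = (1/9, 2/9)
through Z parallel to SA: direction (1, -1/3); meets RS at C = (0, 7/27)
C = R + t·(S−R) with t = 7/9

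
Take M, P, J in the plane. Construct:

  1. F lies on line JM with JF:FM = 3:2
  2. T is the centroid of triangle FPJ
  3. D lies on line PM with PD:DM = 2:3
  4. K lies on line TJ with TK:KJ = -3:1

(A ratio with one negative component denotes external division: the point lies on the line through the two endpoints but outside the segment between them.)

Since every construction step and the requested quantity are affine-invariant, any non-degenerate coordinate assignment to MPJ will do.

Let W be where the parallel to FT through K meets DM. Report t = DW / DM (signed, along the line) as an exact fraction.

Choose coordinates M = (0, 0), P = (1, 0), J = (0, 1).
1. F lies on line JM with JF:FM = 3:2 ⇒ F = (0, 2/5)
2. T is the centroid of triangle FPJ ⇒ T = (1/3, 7/15)
3. D lies on line PM with PD:DM = 2:3 ⇒ D = (3/5, 0)
4. K lies on line TJ with TK:KJ = -3:1 ⇒ K = (-1/6, 19/15)
through K parallel to FT: direction (1/3, 1/15); meets DM at W = (-13/2, 0)
W = D + t·(M−D) with t = 71/6

t = 71/6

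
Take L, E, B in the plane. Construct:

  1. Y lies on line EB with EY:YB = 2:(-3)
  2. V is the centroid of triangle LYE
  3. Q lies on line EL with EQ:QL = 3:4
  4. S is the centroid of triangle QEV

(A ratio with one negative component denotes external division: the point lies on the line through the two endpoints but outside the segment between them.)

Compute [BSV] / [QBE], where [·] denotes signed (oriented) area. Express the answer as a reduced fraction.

Assign L = (0, 0), E = (1, 0), B = (0, 1) — the answer is frame-independent, so this choice is without loss of generality.
1. Y lies on line EB with EY:YB = 2:(-3) ⇒ Y = (3, -2)
2. V is the centroid of triangle LYE ⇒ V = (4/3, -2/3)
3. Q lies on line EL with EQ:QL = 3:4 ⇒ Q = (4/7, 0)
4. S is the centroid of triangle QEV ⇒ S = (61/63, -2/9)
2·[BSV] = 1/63, 2·[QBE] = -3/7
[BSV]:[QBE] = 1/63:-3/7 = -1/27

[BSV]:[QBE] = -1/27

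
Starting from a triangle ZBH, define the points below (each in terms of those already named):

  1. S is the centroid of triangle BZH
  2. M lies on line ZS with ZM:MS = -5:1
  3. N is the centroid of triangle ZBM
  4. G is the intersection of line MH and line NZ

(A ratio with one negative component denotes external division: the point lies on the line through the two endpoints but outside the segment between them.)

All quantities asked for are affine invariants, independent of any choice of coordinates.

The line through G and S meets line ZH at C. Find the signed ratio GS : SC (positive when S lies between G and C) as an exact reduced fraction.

Set Z = (0, 0), B = (1, 0), H = (0, 1); any affine frame gives the same invariant.
1. S is the centroid of triangle BZH ⇒ S = (1/3, 1/3)
2. M lies on line ZS with ZM:MS = -5:1 ⇒ M = (5/12, 5/12)
3. N is the centroid of triangle ZBM ⇒ N = (17/36, 5/36)
4. G is the intersection of line MH and line NZ ⇒ G = (85/144, 25/144)
line GS meets ZH at C = (0, 20/37)
S = G + t·(C−G) with t = 37/85, so GS:SC = 37/85:48/85

GS:SC = 37/48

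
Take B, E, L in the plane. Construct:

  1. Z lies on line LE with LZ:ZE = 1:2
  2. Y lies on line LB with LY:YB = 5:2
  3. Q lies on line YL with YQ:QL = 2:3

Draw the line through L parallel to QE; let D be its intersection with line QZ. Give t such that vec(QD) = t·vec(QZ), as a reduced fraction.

t = 3/2

Assign B = (0, 0), E = (1, 0), L = (0, 1) — the answer is frame-independent, so this choice is without loss of generality.
1. Z lies on line LE with LZ:ZE = 1:2 ⇒ Z = (1/3, 2/3)
2. Y lies on line LB with LY:YB = 5:2 ⇒ Y = (0, 2/7)
3. Q lies on line YL with YQ:QL = 2:3 ⇒ Q = (0, 4/7)
through L parallel to QE: direction (1, -4/7); meets QZ at D = (1/2, 5/7)
D = Q + t·(Z−Q) with t = 3/2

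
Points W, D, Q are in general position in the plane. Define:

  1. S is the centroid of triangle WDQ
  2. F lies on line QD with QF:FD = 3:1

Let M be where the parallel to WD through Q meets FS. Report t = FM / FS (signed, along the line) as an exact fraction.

t = 9

Assign W = (0, 0), D = (1, 0), Q = (0, 1) — the answer is frame-independent, so this choice is without loss of generality.
1. S is the centroid of triangle WDQ ⇒ S = (1/3, 1/3)
2. F lies on line QD with QF:FD = 3:1 ⇒ F = (3/4, 1/4)
through Q parallel to WD: direction (1, 0); meets FS at M = (-3, 1)
M = F + t·(S−F) with t = 9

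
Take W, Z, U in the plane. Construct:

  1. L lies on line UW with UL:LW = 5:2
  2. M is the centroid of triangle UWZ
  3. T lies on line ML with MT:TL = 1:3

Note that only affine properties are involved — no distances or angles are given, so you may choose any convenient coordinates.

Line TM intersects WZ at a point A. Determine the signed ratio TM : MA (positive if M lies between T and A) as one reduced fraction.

Set W = (0, 0), Z = (1, 0), U = (0, 1); any affine frame gives the same invariant.
1. L lies on line UW with UL:LW = 5:2 ⇒ L = (0, 2/7)
2. M is the centroid of triangle UWZ ⇒ M = (1/3, 1/3)
3. T lies on line ML with MT:TL = 1:3 ⇒ T = (1/4, 9/28)
line TM meets WZ at A = (-2, 0)
M = T + t·(A−T) with t = -1/27, so TM:MA = -1/27:28/27

TM:MA = -1/28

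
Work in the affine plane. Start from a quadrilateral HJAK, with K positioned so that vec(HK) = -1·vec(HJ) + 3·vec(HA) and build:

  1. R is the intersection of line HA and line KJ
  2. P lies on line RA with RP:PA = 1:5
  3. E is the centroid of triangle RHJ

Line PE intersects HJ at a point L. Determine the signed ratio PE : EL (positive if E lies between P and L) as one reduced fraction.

Choose coordinates H = (0, 0), J = (1, 0), A = (0, 1), K = (-1, 3).
1. R is the intersection of line HA and line KJ ⇒ R = (0, 3/2)
2. P lies on line RA with RP:PA = 1:5 ⇒ P = (0, 17/12)
3. E is the centroid of triangle RHJ ⇒ E = (1/3, 1/2)
line PE meets HJ at L = (17/33, 0)
E = P + t·(L−P) with t = 11/17, so PE:EL = 11/17:6/17

PE:EL = 11/6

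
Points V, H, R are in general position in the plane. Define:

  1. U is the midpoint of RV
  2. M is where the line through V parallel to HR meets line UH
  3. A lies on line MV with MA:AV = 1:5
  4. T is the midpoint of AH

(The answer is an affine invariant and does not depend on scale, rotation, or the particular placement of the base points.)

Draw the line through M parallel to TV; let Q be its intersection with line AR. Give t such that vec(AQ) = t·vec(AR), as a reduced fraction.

t = -1/4

Choose coordinates V = (0, 0), H = (1, 0), R = (0, 1).
1. U is the midpoint of RV ⇒ U = (0, 1/2)
2. M is where the line through V parallel to HR meets line UH ⇒ M = (-1, 1)
3. A lies on line MV with MA:AV = 1:5 ⇒ A = (-5/6, 5/6)
4. T is the midpoint of AH ⇒ T = (1/12, 5/12)
through M parallel to TV: direction (-1/12, -5/12); meets AR at Q = (-25/24, 19/24)
Q = A + t·(R−A) with t = -1/4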